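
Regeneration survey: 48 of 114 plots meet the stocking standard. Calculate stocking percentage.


Formula: Stocking % = stocked plots / total plots * 100
Stocking = 48 / 114 * 100
Stocking = 0.4211 * 100 = 42.1%

42.1


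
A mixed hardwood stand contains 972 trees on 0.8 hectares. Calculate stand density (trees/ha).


Formula: Stand Density = N_trees / Area_ha
Density = 972 trees / 0.8 ha
Density = 1215 trees/ha

1215


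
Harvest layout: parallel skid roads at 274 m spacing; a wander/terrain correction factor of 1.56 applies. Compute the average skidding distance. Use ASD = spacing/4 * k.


Formula: ASD = (spacing / 4) * correction
Uncorrected distance = spacing / 4 = 274 / 4 = 68.5 m
ASD = 68.5 * 1.56 = 107 m

107


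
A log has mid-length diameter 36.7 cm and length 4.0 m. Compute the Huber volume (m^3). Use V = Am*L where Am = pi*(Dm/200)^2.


Huber: V = Am * L,  Am = pi*(Dm/200)^2
Am = pi*(36.7/200)^2 = 0.105784 m^2
V = 0.105784*4.0 = 0.4231 m^3

0.4231


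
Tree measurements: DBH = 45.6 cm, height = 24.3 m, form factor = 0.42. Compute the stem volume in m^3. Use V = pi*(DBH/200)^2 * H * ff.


Formula: V = pi * (DBH/200)^2 * H * ff
Radius = DBH/200 = 45.6/200 = 0.228 m
Radius^2 = 0.228^2 = 0.051984 m^2
V = pi * 0.051984 * 24.3 * 0.42
V = 1.667 m^3

1.667


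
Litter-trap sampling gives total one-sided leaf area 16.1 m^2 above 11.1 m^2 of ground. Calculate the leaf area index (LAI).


Formula: LAI = total leaf area / ground area  (dimensionless)
LAI = 16.1 m^2 / 11.1 m^2
LAI = 1.45

1.45


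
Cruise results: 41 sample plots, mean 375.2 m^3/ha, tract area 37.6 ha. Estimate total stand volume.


Formula: Total Volume = Mean Volume per ha * Total Area
Total Volume = 375.2 m^3/ha * 37.6 ha
Total Volume = 14108 m^3

14108


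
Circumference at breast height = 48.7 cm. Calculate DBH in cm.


Formula: DBH = C / pi
DBH = 48.7 / pi
pi = 3.14159...
DBH = 15.5 cm

15.5


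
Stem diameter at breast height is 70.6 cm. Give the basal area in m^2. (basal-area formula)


Formula: BA = pi * (DBH/2)^2 / 10000  (cm^2 to m^2)
Radius = DBH/2 = 70.6/2 = 35.3 cm
BA = pi * 35.3^2 / 10000
   = 3914.7072 cm^2 / 10000
   = 0.3915 m^2

0.3915


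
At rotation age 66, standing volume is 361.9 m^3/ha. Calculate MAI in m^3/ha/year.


Formula: MAI = Total Volume / Stand Age
MAI = 361.9 m^3/ha / 66 years
MAI = 5.48 m^3/ha/year

5.48


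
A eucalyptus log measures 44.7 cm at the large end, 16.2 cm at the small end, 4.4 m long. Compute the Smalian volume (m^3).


Smalian: V = (A1 + A2)/2 * L,  A = pi*(D/200)^2
A1 = pi*(44.7/200)^2 = 0.15693 m^2
A2 = pi*(16.2/200)^2 = 0.020612 m^2
V = (0.15693+0.020612)/2*4.4 = 0.3906 m^3

0.3906


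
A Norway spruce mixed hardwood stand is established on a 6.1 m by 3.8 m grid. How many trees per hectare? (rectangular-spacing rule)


Formula: TPH = 10000 m^2/ha / (spacing_x * spacing_y)
Area per tree = 6.1 m * 3.8 m = 23.18 m^2
TPH = 10000 / 23.18 = 431 trees/ha

431


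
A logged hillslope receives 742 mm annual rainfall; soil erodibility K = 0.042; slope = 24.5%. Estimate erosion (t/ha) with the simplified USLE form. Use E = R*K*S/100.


Formula: E = R * K * S / 100  (simplified USLE)
R * K = 742 * 0.042 = 31.164
E = 31.164 * 24.5 / 100 = 7.64 t/ha

7.64


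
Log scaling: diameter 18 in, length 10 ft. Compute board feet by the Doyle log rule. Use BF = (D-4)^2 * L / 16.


Doyle: BF = (D - 4)^2 * L / 16
Adjusted diameter = 18 - 4 = 14 in
(D-4)^2 = 14^2 = 196
BF = 196 * 10 / 16 = 123 BF

123


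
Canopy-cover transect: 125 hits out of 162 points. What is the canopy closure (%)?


Formula: Canopy closure = covered points / total points * 100
Closure = 125 / 162 * 100
Closure = 0.7716 * 100 = 77.2%

77.2


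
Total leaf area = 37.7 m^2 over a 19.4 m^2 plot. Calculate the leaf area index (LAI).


Formula: LAI = total leaf area / ground area  (dimensionless)
LAI = 37.7 m^2 / 19.4 m^2
LAI = 1.94

1.94


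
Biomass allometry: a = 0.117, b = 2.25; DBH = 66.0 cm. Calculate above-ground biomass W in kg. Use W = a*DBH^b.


Formula: W = a * DBH^b  (allometric power law)
DBH^b = 66.0^2.25 = 12415.7756
W = 0.117 * 12415.7756 = 1452.6 kg

1452.6


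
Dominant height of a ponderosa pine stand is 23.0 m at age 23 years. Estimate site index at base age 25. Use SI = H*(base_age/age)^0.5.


Formula: SI = H_dom * (base_age / age)^0.5
Age ratio = 25 / 23 = 1.08696
sqrt(age_ratio) = 1.04257
SI = 23.0 * 1.04257 = 24.0 m

24.0


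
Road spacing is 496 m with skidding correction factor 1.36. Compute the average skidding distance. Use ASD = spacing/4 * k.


Formula: ASD = (spacing / 4) * correction
Uncorrected distance = spacing / 4 = 496 / 4 = 124 m
ASD = 124 * 1.36 = 169 m

169


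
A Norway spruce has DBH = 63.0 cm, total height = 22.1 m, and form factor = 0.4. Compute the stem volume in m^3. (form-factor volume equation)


Formula: V = pi * (DBH/200)^2 * H * ff
Radius = DBH/200 = 63.0/200 = 0.315 m
Radius^2 = 0.315^2 = 0.099225 m^2
V = pi * 0.099225 * 22.1 * 0.4
V = 2.756 m^3

2.756


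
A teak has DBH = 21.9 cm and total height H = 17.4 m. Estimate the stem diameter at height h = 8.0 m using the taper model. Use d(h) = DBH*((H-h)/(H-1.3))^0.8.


Taper: d(h) = DBH * ((H - h) / (H - 1.3))^0.8
Numerator = H - h = 17.4 - 8.0 = 9.4 m
Denominator = H - 1.3 = 17.4 - 1.3 = 16.1 m
Ratio = 9.4 / 16.1 = 0.58385
d = 21.9 * 0.58385^0.8 = 14.2 cm

14.2


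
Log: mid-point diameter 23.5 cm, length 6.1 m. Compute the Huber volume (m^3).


Huber: V = Am * L,  Am = pi*(Dm/200)^2
Am = pi*(23.5/200)^2 = 0.043374 m^2
V = 0.043374*6.1 = 0.2646 m^3

0.2646


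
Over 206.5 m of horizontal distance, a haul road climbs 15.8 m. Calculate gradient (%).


Formula: Gradient = rise / run * 100
Gradient = 15.8 / 206.5 * 100 = 7.7%

7.7


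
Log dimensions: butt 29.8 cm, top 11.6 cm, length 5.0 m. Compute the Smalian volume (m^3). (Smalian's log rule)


Smalian: V = (A1 + A2)/2 * L,  A = pi*(D/200)^2
A1 = pi*(29.8/200)^2 = 0.069746 m^2
A2 = pi*(11.6/200)^2 = 0.010568 m^2
V = (0.069746+0.010568)/2*5.0 = 0.2008 m^3

0.2008


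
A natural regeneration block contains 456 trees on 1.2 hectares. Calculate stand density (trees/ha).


Formula: Stand Density = N_trees / Area_ha
Density = 456 trees / 1.2 ha
Density = 380 trees/ha

380


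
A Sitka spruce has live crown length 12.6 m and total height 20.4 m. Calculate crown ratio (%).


Formula: Crown Ratio = (Crown Length / Total Height) * 100
CR = (12.6 m / 20.4 m) * 100
CR = 0.6176 * 100 = 61.8%

61.8


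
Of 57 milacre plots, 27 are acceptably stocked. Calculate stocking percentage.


Formula: Stocking % = stocked plots / total plots * 100
Stocking = 27 / 57 * 100
Stocking = 0.4737 * 100 = 47.4%

47.4


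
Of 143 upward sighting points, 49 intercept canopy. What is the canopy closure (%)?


Formula: Canopy closure = covered points / total points * 100
Closure = 49 / 143 * 100
Closure = 0.3427 * 100 = 34.3%

34.3


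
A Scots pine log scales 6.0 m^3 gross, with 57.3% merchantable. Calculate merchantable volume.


Formula: MV = V_total * (merchantable_pct / 100)
Merchantable fraction = 57.3% / 100 = 0.573
MV = 6.0 m^3 * 0.573 = 3.438 m^3

3.438


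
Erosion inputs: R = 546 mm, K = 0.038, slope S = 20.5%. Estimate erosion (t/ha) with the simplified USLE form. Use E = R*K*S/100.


Formula: E = R * K * S / 100  (simplified USLE)
R * K = 546 * 0.038 = 20.748
E = 20.748 * 20.5 / 100 = 4.25 t/ha

4.25


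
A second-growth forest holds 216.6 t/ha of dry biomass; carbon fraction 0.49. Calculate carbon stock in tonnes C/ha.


Formula: Carbon Stock = Biomass * Carbon Fraction
C = 216.6 t/ha * 0.49
C = 106.1 t C/ha

106.1


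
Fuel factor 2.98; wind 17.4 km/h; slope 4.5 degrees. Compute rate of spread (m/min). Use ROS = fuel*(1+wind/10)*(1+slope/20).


Formula: ROS = fuel * (1 + wind/10) * (1 + slope/20)
Wind factor = 1 + 17.4/10 = 2.74
Slope factor = 1 + 4.5/20 = 1.225
ROS = 2.98 * 2.74 * 1.225 = 10.0 m/min

10.0


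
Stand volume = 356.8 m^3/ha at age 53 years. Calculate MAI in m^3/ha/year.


Formula: MAI = Total Volume / Stand Age
MAI = 356.8 m^3/ha / 53 years
MAI = 6.73 m^3/ha/year

6.73


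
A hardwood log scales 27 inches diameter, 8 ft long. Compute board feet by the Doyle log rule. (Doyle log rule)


Doyle: BF = (D - 4)^2 * L / 16
Adjusted diameter = 27 - 4 = 23 in
(D-4)^2 = 23^2 = 529
BF = 529 * 8 / 16 = 265 BF

265


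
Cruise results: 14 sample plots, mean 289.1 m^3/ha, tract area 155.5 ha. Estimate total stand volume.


Formula: Total Volume = Mean Volume per ha * Total Area
Total Volume = 289.1 m^3/ha * 155.5 ha
Total Volume = 44955 m^3

44955


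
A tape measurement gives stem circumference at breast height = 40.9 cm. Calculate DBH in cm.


Formula: DBH = C / pi
DBH = 40.9 / pi
pi = 3.14159...
DBH = 13.0 cm

13.0


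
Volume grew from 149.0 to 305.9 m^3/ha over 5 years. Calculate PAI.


Formula: PAI = (V_T2 - V_T1) / (T2 - T1)
Volume increment = 305.9 - 149.0 = 156.9 m^3/ha
PAI = 156.9 / 5 = 31.38 m^3/ha/year

31.38


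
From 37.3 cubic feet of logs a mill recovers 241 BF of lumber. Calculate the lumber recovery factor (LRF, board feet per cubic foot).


Formula: LRF = Lumber Output (BF) / Log Input (ft^3)
LRF = 241 BF / 37.3 ft^3
LRF = 6.46 BF/ft^3

6.46


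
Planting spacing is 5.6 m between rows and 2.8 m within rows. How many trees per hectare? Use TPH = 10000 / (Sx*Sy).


Formula: TPH = 10000 m^2/ha / (spacing_x * spacing_y)
Area per tree = 5.6 m * 2.8 m = 15.68 m^2
TPH = 10000 / 15.68 = 638 trees/ha

638


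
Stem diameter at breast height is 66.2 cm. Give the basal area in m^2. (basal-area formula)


Formula: BA = pi * (DBH/2)^2 / 10000  (cm^2 to m^2)
Radius = DBH/2 = 66.2/2 = 33.1 cm
BA = pi * 33.1^2 / 10000
   = 3441.9603 cm^2 / 10000
   = 0.3442 m^2

0.3442


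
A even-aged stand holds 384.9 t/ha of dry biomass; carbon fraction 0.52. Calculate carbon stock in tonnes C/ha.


Formula: Carbon Stock = Biomass * Carbon Fraction
C = 384.9 t/ha * 0.52
C = 200.1 t C/ha

200.1


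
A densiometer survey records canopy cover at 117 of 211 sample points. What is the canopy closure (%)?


Formula: Canopy closure = covered points / total points * 100
Closure = 117 / 211 * 100
Closure = 0.5545 * 100 = 55.5%

55.5


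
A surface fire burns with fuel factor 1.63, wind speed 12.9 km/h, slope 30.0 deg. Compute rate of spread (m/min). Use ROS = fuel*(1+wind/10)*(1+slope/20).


Formula: ROS = fuel * (1 + wind/10) * (1 + slope/20)
Wind factor = 1 + 12.9/10 = 2.29
Slope factor = 1 + 30.0/20 = 2.5
ROS = 1.63 * 2.29 * 2.5 = 9.33 m/min

9.33


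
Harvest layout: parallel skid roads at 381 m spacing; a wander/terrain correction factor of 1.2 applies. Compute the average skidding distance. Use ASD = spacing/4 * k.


Formula: ASD = (spacing / 4) * correction
Uncorrected distance = spacing / 4 = 381 / 4 = 95.25 m
ASD = 95.25 * 1.2 = 114 m

114


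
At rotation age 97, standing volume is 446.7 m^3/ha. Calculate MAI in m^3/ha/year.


Formula: MAI = Total Volume / Stand Age
MAI = 446.7 m^3/ha / 97 years
MAI = 4.61 m^3/ha/year

4.61


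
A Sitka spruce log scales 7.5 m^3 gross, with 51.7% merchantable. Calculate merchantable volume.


Formula: MV = V_total * (merchantable_pct / 100)
Merchantable fraction = 51.7% / 100 = 0.517
MV = 7.5 m^3 * 0.517 = 3.878 m^3

3.878


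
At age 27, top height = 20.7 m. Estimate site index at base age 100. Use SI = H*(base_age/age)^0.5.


Formula: SI = H_dom * (base_age / age)^0.5
Age ratio = 100 / 27 = 3.7037
sqrt(age_ratio) = 1.9245
SI = 20.7 * 1.9245 = 39.8 m

39.8


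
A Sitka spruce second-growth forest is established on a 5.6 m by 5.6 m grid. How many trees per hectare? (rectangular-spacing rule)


Formula: TPH = 10000 m^2/ha / (spacing_x * spacing_y)
Area per tree = 5.6 m * 5.6 m = 31.36 m^2
TPH = 10000 / 31.36 = 319 trees/ha

319


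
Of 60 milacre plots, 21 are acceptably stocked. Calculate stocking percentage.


Formula: Stocking % = stocked plots / total plots * 100
Stocking = 21 / 60 * 100
Stocking = 0.35 * 100 = 35.0%

35.0


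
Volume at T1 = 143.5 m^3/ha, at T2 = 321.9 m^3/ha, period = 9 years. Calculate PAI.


Formula: PAI = (V_T2 - V_T1) / (T2 - T1)
Volume increment = 321.9 - 143.5 = 178.4 m^3/ha
PAI = 178.4 / 9 = 19.82 m^3/ha/year

19.82


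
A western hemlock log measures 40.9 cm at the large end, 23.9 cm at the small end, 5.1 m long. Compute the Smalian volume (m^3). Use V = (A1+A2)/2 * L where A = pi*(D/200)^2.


Smalian: V = (A1 + A2)/2 * L,  A = pi*(D/200)^2
A1 = pi*(40.9/200)^2 = 0.131382 m^2
A2 = pi*(23.9/200)^2 = 0.044863 m^2
V = (0.131382+0.044863)/2*5.1 = 0.4494 m^3

0.4494


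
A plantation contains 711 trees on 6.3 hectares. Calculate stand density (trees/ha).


Formula: Stand Density = N_trees / Area_ha
Density = 711 trees / 6.3 ha
Density = 113 trees/ha

113


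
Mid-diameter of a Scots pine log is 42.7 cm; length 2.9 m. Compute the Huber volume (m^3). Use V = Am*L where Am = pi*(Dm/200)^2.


Huber: V = Am * L,  Am = pi*(Dm/200)^2
Am = pi*(42.7/200)^2 = 0.143201 m^2
V = 0.143201*2.9 = 0.4153 m^3

0.4153


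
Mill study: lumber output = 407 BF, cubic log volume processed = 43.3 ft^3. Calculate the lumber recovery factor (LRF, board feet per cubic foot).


Formula: LRF = Lumber Output (BF) / Log Input (ft^3)
LRF = 407 BF / 43.3 ft^3
LRF = 9.4 BF/ft^3

9.4


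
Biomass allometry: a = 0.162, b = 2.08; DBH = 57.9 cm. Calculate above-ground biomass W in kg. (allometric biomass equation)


Formula: W = a * DBH^b  (allometric power law)
DBH^b = 57.9^2.08 = 4638.4343
W = 0.162 * 4638.4343 = 751.4 kg

751.4


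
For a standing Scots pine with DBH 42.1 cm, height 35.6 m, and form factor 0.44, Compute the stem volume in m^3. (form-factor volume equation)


Formula: V = pi * (DBH/200)^2 * H * ff
Radius = DBH/200 = 42.1/200 = 0.2105 m
Radius^2 = 0.2105^2 = 0.04431025 m^2
V = pi * 0.04431025 * 35.6 * 0.44
V = 2.181 m^3

2.181


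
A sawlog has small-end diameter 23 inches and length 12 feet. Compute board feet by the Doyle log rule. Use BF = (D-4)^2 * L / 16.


Doyle: BF = (D - 4)^2 * L / 16
Adjusted diameter = 23 - 4 = 19 in
(D-4)^2 = 19^2 = 361
BF = 361 * 12 / 16 = 271 BF

271


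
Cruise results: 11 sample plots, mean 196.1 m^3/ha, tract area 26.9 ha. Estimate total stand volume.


Formula: Total Volume = Mean Volume per ha * Total Area
Total Volume = 196.1 m^3/ha * 26.9 ha
Total Volume = 5275 m^3

5275


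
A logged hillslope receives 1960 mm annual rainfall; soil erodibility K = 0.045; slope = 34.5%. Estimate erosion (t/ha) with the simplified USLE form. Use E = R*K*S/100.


Formula: E = R * K * S / 100  (simplified USLE)
R * K = 1960 * 0.045 = 88.2
E = 88.2 * 34.5 / 100 = 30.43 t/ha

30.43


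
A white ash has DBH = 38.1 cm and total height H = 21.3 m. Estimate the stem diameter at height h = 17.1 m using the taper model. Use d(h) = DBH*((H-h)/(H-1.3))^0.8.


Taper: d(h) = DBH * ((H - h) / (H - 1.3))^0.8
Numerator = H - h = 21.3 - 17.1 = 4.2 m
Denominator = H - 1.3 = 21.3 - 1.3 = 20.0 m
Ratio = 4.2 / 20.0 = 0.21
d = 38.1 * 0.21^0.8 = 10.9 cm

10.9


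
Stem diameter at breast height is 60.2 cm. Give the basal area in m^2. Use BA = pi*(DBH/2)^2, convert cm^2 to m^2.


Formula: BA = pi * (DBH/2)^2 / 10000  (cm^2 to m^2)
Radius = DBH/2 = 60.2/2 = 30.1 cm
BA = pi * 30.1^2 / 10000
   = 2846.3144 cm^2 / 10000
   = 0.2846 m^2

0.2846


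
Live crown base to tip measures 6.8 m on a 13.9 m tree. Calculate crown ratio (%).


Formula: Crown Ratio = (Crown Length / Total Height) * 100
CR = (6.8 m / 13.9 m) * 100
CR = 0.4892 * 100 = 48.9%

48.9


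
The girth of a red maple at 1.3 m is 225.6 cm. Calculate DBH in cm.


Formula: DBH = C / pi
DBH = 225.6 / pi
pi = 3.14159...
DBH = 71.8 cm

71.8


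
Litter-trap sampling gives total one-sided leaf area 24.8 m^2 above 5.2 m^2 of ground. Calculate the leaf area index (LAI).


Formula: LAI = total leaf area / ground area  (dimensionless)
LAI = 24.8 m^2 / 5.2 m^2
LAI = 4.77

4.77


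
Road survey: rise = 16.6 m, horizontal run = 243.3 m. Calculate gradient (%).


Formula: Gradient = rise / run * 100
Gradient = 16.6 / 243.3 * 100 = 6.8%

6.8


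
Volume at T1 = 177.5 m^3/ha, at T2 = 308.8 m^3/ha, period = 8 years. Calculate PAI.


Formula: PAI = (V_T2 - V_T1) / (T2 - T1)
Volume increment = 308.8 - 177.5 = 131.3 m^3/ha
PAI = 131.3 / 8 = 16.41 m^3/ha/year

16.41


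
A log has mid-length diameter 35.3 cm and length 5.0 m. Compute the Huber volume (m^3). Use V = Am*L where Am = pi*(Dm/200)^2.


Huber: V = Am * L,  Am = pi*(Dm/200)^2
Am = pi*(35.3/200)^2 = 0.097868 m^2
V = 0.097868*5.0 = 0.4893 m^3

0.4893


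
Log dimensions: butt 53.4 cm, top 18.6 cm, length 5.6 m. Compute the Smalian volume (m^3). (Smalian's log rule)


Smalian: V = (A1 + A2)/2 * L,  A = pi*(D/200)^2
A1 = pi*(53.4/200)^2 = 0.223961 m^2
A2 = pi*(18.6/200)^2 = 0.027172 m^2
V = (0.223961+0.027172)/2*5.6 = 0.7032 m^3

0.7032


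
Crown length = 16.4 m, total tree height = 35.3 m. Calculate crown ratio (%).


Formula: Crown Ratio = (Crown Length / Total Height) * 100
CR = (16.4 m / 35.3 m) * 100
CR = 0.4646 * 100 = 46.5%

46.5


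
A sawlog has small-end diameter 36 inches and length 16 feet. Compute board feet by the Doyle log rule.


Doyle: BF = (D - 4)^2 * L / 16
Adjusted diameter = 36 - 4 = 32 in
(D-4)^2 = 32^2 = 1024
BF = 1024 * 16 / 16 = 1024 BF

1024


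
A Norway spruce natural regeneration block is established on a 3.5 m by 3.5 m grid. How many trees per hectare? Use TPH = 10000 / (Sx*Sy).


Formula: TPH = 10000 m^2/ha / (spacing_x * spacing_y)
Area per tree = 3.5 m * 3.5 m = 12.25 m^2
TPH = 10000 / 12.25 = 816 trees/ha

816


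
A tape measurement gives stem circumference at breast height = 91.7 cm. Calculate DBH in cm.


Formula: DBH = C / pi
DBH = 91.7 / pi
pi = 3.14159...
DBH = 29.2 cm

29.2


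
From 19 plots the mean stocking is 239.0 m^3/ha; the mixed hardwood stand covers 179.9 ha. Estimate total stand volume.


Formula: Total Volume = Mean Volume per ha * Total Area
Total Volume = 239.0 m^3/ha * 179.9 ha
Total Volume = 42996 m^3

42996


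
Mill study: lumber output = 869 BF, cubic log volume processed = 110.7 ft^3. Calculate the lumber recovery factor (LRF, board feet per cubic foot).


Formula: LRF = Lumber Output (BF) / Log Input (ft^3)
LRF = 869 BF / 110.7 ft^3
LRF = 7.85 BF/ft^3

7.85


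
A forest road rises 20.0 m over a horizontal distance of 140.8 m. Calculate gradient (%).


Formula: Gradient = rise / run * 100
Gradient = 20.0 / 140.8 * 100 = 14.2%

14.2


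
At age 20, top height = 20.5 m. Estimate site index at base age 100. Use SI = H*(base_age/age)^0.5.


Formula: SI = H_dom * (base_age / age)^0.5
Age ratio = 100 / 20 = 5.0
sqrt(age_ratio) = 2.23607
SI = 20.5 * 2.23607 = 45.8 m

45.8


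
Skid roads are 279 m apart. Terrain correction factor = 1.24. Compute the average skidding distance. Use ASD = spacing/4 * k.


Formula: ASD = (spacing / 4) * correction
Uncorrected distance = spacing / 4 = 279 / 4 = 69.75 m
ASD = 69.75 * 1.24 = 86 m

86


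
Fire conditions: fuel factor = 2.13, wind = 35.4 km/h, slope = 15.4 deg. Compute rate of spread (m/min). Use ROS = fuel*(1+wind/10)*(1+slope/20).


Formula: ROS = fuel * (1 + wind/10) * (1 + slope/20)
Wind factor = 1 + 35.4/10 = 4.54
Slope factor = 1 + 15.4/20 = 1.77
ROS = 2.13 * 4.54 * 1.77 = 17.12 m/min

17.12


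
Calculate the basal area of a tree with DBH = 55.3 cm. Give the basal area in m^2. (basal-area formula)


Formula: BA = pi * (DBH/2)^2 / 10000  (cm^2 to m^2)
Radius = DBH/2 = 55.3/2 = 27.65 cm
BA = pi * 27.65^2 / 10000
   = 2401.8183 cm^2 / 10000
   = 0.2402 m^2

0.2402


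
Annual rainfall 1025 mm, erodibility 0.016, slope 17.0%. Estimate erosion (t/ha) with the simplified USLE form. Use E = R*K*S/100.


Formula: E = R * K * S / 100  (simplified USLE)
R * K = 1025 * 0.016 = 16.4
E = 16.4 * 17.0 / 100 = 2.79 t/ha

2.79


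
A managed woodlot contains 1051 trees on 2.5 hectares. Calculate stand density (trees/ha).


Formula: Stand Density = N_trees / Area_ha
Density = 1051 trees / 2.5 ha
Density = 420 trees/ha

420


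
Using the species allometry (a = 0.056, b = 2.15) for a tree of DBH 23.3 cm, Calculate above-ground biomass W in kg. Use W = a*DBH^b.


Formula: W = a * DBH^b  (allometric power law)
DBH^b = 23.3^2.15 = 870.5931
W = 0.056 * 870.5931 = 48.8 kg

48.8


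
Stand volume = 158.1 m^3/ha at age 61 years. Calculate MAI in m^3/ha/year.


Formula: MAI = Total Volume / Stand Age
MAI = 158.1 m^3/ha / 61 years
MAI = 2.59 m^3/ha/year

2.59


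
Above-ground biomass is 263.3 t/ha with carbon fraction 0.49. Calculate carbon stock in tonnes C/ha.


Formula: Carbon Stock = Biomass * Carbon Fraction
C = 263.3 t/ha * 0.49
C = 129.0 t C/ha

129.0


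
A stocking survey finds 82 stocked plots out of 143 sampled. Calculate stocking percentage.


Formula: Stocking % = stocked plots / total plots * 100
Stocking = 82 / 143 * 100
Stocking = 0.5734 * 100 = 57.3%

57.3


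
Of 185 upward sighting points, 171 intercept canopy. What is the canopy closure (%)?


Formula: Canopy closure = covered points / total points * 100
Closure = 171 / 185 * 100
Closure = 0.9243 * 100 = 92.4%

92.4


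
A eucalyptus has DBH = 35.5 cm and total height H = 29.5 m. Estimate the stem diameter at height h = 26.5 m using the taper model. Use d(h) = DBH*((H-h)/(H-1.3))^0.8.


Taper: d(h) = DBH * ((H - h) / (H - 1.3))^0.8
Numerator = H - h = 29.5 - 26.5 = 3.0 m
Denominator = H - 1.3 = 29.5 - 1.3 = 28.2 m
Ratio = 3.0 / 28.2 = 0.10638
d = 35.5 * 0.10638^0.8 = 5.9 cm

5.9


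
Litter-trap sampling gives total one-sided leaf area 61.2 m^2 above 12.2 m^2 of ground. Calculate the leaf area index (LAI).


Formula: LAI = total leaf area / ground area  (dimensionless)
LAI = 61.2 m^2 / 12.2 m^2
LAI = 5.02

5.02


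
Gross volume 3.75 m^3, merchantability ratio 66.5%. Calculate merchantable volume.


Formula: MV = V_total * (merchantable_pct / 100)
Merchantable fraction = 66.5% / 100 = 0.665
MV = 3.75 m^3 * 0.665 = 2.494 m^3

2.494


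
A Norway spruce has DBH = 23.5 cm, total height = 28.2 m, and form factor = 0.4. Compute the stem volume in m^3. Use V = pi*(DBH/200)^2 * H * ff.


Formula: V = pi * (DBH/200)^2 * H * ff
Radius = DBH/200 = 23.5/200 = 0.1175 m
Radius^2 = 0.1175^2 = 0.01380625 m^2
V = pi * 0.01380625 * 28.2 * 0.4
V = 0.489 m^3

0.489


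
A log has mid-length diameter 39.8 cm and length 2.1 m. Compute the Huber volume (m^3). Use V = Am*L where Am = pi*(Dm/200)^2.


Huber: V = Am * L,  Am = pi*(Dm/200)^2
Am = pi*(39.8/200)^2 = 0.12441 m^2
V = 0.12441*2.1 = 0.2613 m^3

0.2613


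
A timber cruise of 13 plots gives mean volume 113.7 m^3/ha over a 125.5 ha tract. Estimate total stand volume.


Formula: Total Volume = Mean Volume per ha * Total Area
Total Volume = 113.7 m^3/ha * 125.5 ha
Total Volume = 14269 m^3

14269


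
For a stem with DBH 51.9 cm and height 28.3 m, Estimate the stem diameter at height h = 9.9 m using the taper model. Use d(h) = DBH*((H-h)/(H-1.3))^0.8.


Taper: d(h) = DBH * ((H - h) / (H - 1.3))^0.8
Numerator = H - h = 28.3 - 9.9 = 18.4 m
Denominator = H - 1.3 = 28.3 - 1.3 = 27.0 m
Ratio = 18.4 / 27.0 = 0.68148
d = 51.9 * 0.68148^0.8 = 38.2 cm

38.2


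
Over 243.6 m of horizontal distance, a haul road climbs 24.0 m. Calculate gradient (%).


Formula: Gradient = rise / run * 100
Gradient = 24.0 / 243.6 * 100 = 9.9%

9.9


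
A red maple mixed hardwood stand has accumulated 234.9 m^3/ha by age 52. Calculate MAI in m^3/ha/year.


Formula: MAI = Total Volume / Stand Age
MAI = 234.9 m^3/ha / 52 years
MAI = 4.52 m^3/ha/year

4.52


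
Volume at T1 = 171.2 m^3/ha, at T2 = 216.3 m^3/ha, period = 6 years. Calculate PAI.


Formula: PAI = (V_T2 - V_T1) / (T2 - T1)
Volume increment = 216.3 - 171.2 = 45.1 m^3/ha
PAI = 45.1 / 6 = 7.52 m^3/ha/year

7.52


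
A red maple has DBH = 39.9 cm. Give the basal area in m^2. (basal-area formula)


Formula: BA = pi * (DBH/2)^2 / 10000  (cm^2 to m^2)
Radius = DBH/2 = 39.9/2 = 19.95 cm
BA = pi * 19.95^2 / 10000
   = 1250.3617 cm^2 / 10000
   = 0.125 m^2

0.125


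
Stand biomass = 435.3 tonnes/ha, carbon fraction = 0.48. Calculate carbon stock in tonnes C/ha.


Formula: Carbon Stock = Biomass * Carbon Fraction
C = 435.3 t/ha * 0.48
C = 208.9 t C/ha

208.9


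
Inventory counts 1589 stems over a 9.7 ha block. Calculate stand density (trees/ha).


Formula: Stand Density = N_trees / Area_ha
Density = 1589 trees / 9.7 ha
Density = 164 trees/ha

164


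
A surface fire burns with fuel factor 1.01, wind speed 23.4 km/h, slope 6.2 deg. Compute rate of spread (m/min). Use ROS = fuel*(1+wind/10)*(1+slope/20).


Formula: ROS = fuel * (1 + wind/10) * (1 + slope/20)
Wind factor = 1 + 23.4/10 = 3.34
Slope factor = 1 + 6.2/20 = 1.31
ROS = 1.01 * 3.34 * 1.31 = 4.42 m/min

4.42


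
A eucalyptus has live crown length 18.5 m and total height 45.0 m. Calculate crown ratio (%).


Formula: Crown Ratio = (Crown Length / Total Height) * 100
CR = (18.5 m / 45.0 m) * 100
CR = 0.4111 * 100 = 41.1%

41.1


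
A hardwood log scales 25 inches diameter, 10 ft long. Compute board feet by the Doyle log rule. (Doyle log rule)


Doyle: BF = (D - 4)^2 * L / 16
Adjusted diameter = 25 - 4 = 21 in
(D-4)^2 = 21^2 = 441
BF = 441 * 10 / 16 = 276 BF

276


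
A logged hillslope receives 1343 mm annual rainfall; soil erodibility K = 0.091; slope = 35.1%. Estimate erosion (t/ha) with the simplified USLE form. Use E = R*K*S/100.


Formula: E = R * K * S / 100  (simplified USLE)
R * K = 1343 * 0.091 = 122.213
E = 122.213 * 35.1 / 100 = 42.9 t/ha

42.9


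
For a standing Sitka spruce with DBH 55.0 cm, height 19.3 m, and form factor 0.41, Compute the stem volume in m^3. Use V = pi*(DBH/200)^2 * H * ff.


Formula: V = pi * (DBH/200)^2 * H * ff
Radius = DBH/200 = 55.0/200 = 0.275 m
Radius^2 = 0.275^2 = 0.075625 m^2
V = pi * 0.075625 * 19.3 * 0.41
V = 1.88 m^3

1.88


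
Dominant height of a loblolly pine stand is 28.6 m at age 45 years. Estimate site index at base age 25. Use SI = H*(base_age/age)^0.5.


Formula: SI = H_dom * (base_age / age)^0.5
Age ratio = 25 / 45 = 0.55556
sqrt(age_ratio) = 0.74536
SI = 28.6 * 0.74536 = 21.3 m

21.3


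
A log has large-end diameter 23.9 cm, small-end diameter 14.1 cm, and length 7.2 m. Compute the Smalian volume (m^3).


Smalian: V = (A1 + A2)/2 * L,  A = pi*(D/200)^2
A1 = pi*(23.9/200)^2 = 0.044863 m^2
A2 = pi*(14.1/200)^2 = 0.015615 m^2
V = (0.044863+0.015615)/2*7.2 = 0.2177 m^3

0.2177


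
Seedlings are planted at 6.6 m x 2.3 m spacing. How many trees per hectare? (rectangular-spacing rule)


Formula: TPH = 10000 m^2/ha / (spacing_x * spacing_y)
Area per tree = 6.6 m * 2.3 m = 15.18 m^2
TPH = 10000 / 15.18 = 659 trees/ha

659


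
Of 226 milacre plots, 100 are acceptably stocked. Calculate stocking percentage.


Formula: Stocking % = stocked plots / total plots * 100
Stocking = 100 / 226 * 100
Stocking = 0.4425 * 100 = 44.2%

44.2


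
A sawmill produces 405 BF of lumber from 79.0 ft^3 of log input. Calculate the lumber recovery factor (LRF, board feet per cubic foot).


Formula: LRF = Lumber Output (BF) / Log Input (ft^3)
LRF = 405 BF / 79.0 ft^3
LRF = 5.13 BF/ft^3

5.13


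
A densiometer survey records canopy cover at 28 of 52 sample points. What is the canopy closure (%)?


Formula: Canopy closure = covered points / total points * 100
Closure = 28 / 52 * 100
Closure = 0.5385 * 100 = 53.8%

53.8


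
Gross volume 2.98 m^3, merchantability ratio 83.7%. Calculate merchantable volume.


Formula: MV = V_total * (merchantable_pct / 100)
Merchantable fraction = 83.7% / 100 = 0.837
MV = 2.98 m^3 * 0.837 = 2.494 m^3

2.494


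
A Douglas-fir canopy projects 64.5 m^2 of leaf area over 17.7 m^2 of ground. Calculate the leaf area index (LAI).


Formula: LAI = total leaf area / ground area  (dimensionless)
LAI = 64.5 m^2 / 17.7 m^2
LAI = 3.64

3.64


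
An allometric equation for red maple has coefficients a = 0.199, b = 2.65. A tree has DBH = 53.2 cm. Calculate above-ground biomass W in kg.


Formula: W = a * DBH^b  (allometric power law)
DBH^b = 53.2^2.65 = 37468.4585
W = 0.199 * 37468.4585 = 7456.2 kg

7456.2


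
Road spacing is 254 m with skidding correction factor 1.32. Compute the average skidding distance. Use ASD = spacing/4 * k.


Formula: ASD = (spacing / 4) * correction
Uncorrected distance = spacing / 4 = 254 / 4 = 63.5 m
ASD = 63.5 * 1.32 = 84 m

84


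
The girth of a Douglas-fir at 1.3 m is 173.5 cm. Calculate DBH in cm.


Formula: DBH = C / pi
DBH = 173.5 / pi
pi = 3.14159...
DBH = 55.2 cm

55.2


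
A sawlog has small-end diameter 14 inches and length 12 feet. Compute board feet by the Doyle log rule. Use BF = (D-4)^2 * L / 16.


Doyle: BF = (D - 4)^2 * L / 16
Adjusted diameter = 14 - 4 = 10 in
(D-4)^2 = 10^2 = 100
BF = 100 * 12 / 16 = 75 BF

75


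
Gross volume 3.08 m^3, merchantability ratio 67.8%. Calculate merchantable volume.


Formula: MV = V_total * (merchantable_pct / 100)
Merchantable fraction = 67.8% / 100 = 0.678
MV = 3.08 m^3 * 0.678 = 2.088 m^3

2.088


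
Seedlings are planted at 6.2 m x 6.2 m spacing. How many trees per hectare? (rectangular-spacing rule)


Formula: TPH = 10000 m^2/ha / (spacing_x * spacing_y)
Area per tree = 6.2 m * 6.2 m = 38.44 m^2
TPH = 10000 / 38.44 = 260 trees/ha

260


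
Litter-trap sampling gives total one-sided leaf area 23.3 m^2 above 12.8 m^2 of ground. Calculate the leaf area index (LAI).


Formula: LAI = total leaf area / ground area  (dimensionless)
LAI = 23.3 m^2 / 12.8 m^2
LAI = 1.82

1.82


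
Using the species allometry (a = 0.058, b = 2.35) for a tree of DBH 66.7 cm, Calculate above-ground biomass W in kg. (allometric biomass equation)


Formula: W = a * DBH^b  (allometric power law)
DBH^b = 66.7^2.35 = 19350.6568
W = 0.058 * 19350.6568 = 1122.3 kg

1122.3


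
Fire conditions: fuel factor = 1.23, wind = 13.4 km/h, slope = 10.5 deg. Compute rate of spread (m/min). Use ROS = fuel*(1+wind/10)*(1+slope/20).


Formula: ROS = fuel * (1 + wind/10) * (1 + slope/20)
Wind factor = 1 + 13.4/10 = 2.34
Slope factor = 1 + 10.5/20 = 1.525
ROS = 1.23 * 2.34 * 1.525 = 4.39 m/min

4.39


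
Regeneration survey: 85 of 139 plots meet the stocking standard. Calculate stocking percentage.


Formula: Stocking % = stocked plots / total plots * 100
Stocking = 85 / 139 * 100
Stocking = 0.6115 * 100 = 61.2%

61.2


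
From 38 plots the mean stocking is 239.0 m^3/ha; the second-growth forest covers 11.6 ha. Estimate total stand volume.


Formula: Total Volume = Mean Volume per ha * Total Area
Total Volume = 239.0 m^3/ha * 11.6 ha
Total Volume = 2772 m^3

2772


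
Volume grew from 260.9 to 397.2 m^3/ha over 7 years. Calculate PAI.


Formula: PAI = (V_T2 - V_T1) / (T2 - T1)
Volume increment = 397.2 - 260.9 = 136.3 m^3/ha
PAI = 136.3 / 7 = 19.47 m^3/ha/year

19.47


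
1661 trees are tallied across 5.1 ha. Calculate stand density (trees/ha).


Formula: Stand Density = N_trees / Area_ha
Density = 1661 trees / 5.1 ha
Density = 326 trees/ha

326


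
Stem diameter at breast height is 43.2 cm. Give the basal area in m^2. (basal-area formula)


Formula: BA = pi * (DBH/2)^2 / 10000  (cm^2 to m^2)
Radius = DBH/2 = 43.2/2 = 21.6 cm
BA = pi * 21.6^2 / 10000
   = 1465.7415 cm^2 / 10000
   = 0.1466 m^2

0.1466


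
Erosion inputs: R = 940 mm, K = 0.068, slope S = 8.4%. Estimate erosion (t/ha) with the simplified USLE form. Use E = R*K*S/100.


Formula: E = R * K * S / 100  (simplified USLE)
R * K = 940 * 0.068 = 63.92
E = 63.92 * 8.4 / 100 = 5.37 t/ha

5.37


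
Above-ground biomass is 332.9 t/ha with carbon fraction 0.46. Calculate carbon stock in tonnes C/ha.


Formula: Carbon Stock = Biomass * Carbon Fraction
C = 332.9 t/ha * 0.46
C = 153.1 t C/ha

153.1


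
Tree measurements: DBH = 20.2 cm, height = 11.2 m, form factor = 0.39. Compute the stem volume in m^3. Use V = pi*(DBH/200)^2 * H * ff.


Formula: V = pi * (DBH/200)^2 * H * ff
Radius = DBH/200 = 20.2/200 = 0.101 m
Radius^2 = 0.101^2 = 0.010201 m^2
V = pi * 0.010201 * 11.2 * 0.39
V = 0.14 m^3

0.14


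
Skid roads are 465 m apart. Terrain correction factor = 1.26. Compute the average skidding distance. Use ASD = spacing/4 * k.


Formula: ASD = (spacing / 4) * correction
Uncorrected distance = spacing / 4 = 465 / 4 = 116.25 m
ASD = 116.25 * 1.26 = 146 m

146


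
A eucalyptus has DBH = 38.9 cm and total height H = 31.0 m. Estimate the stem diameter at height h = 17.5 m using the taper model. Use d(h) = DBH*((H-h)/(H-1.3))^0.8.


Taper: d(h) = DBH * ((H - h) / (H - 1.3))^0.8
Numerator = H - h = 31.0 - 17.5 = 13.5 m
Denominator = H - 1.3 = 31.0 - 1.3 = 29.7 m
Ratio = 13.5 / 29.7 = 0.45455
d = 38.9 * 0.45455^0.8 = 20.7 cm

20.7


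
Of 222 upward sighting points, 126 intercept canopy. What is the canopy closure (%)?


Formula: Canopy closure = covered points / total points * 100
Closure = 126 / 222 * 100
Closure = 0.5676 * 100 = 56.8%

56.8


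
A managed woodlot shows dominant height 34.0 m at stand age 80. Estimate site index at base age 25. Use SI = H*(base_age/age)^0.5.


Formula: SI = H_dom * (base_age / age)^0.5
Age ratio = 25 / 80 = 0.3125
sqrt(age_ratio) = 0.55902
SI = 34.0 * 0.55902 = 19.0 m

19.0


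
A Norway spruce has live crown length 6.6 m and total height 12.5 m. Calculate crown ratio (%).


Formula: Crown Ratio = (Crown Length / Total Height) * 100
CR = (6.6 m / 12.5 m) * 100
CR = 0.528 * 100 = 52.8%

52.8


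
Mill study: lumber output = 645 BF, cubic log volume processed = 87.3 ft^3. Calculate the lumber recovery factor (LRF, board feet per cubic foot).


Formula: LRF = Lumber Output (BF) / Log Input (ft^3)
LRF = 645 BF / 87.3 ft^3
LRF = 7.39 BF/ft^3

7.39


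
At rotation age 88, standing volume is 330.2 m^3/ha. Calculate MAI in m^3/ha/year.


Formula: MAI = Total Volume / Stand Age
MAI = 330.2 m^3/ha / 88 years
MAI = 3.75 m^3/ha/year

3.75


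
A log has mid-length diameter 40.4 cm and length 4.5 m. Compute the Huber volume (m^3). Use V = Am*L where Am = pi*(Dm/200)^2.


Huber: V = Am * L,  Am = pi*(Dm/200)^2
Am = pi*(40.4/200)^2 = 0.12819 m^2
V = 0.12819*4.5 = 0.5769 m^3

0.5769


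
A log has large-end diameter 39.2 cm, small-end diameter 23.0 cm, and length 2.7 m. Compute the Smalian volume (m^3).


Smalian: V = (A1 + A2)/2 * L,  A = pi*(D/200)^2
A1 = pi*(39.2/200)^2 = 0.120687 m^2
A2 = pi*(23.0/200)^2 = 0.041548 m^2
V = (0.120687+0.041548)/2*2.7 = 0.219 m^3

0.219


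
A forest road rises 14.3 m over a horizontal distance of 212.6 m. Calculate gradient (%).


Formula: Gradient = rise / run * 100
Gradient = 14.3 / 212.6 * 100 = 6.7%

6.7


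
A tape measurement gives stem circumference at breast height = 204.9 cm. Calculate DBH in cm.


Formula: DBH = C / pi
DBH = 204.9 / pi
pi = 3.14159...
DBH = 65.2 cm

65.2


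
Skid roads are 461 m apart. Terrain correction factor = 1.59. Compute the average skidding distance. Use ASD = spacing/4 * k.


Formula: ASD = (spacing / 4) * correction
Uncorrected distance = spacing / 4 = 461 / 4 = 115.25 m
ASD = 115.25 * 1.59 = 183 m

183


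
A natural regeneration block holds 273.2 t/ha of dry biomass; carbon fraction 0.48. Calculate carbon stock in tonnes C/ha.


Formula: Carbon Stock = Biomass * Carbon Fraction
C = 273.2 t/ha * 0.48
C = 131.1 t C/ha

131.1


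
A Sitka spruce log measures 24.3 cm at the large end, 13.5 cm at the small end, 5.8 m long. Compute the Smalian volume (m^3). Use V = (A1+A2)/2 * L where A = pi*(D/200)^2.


Smalian: V = (A1 + A2)/2 * L,  A = pi*(D/200)^2
A1 = pi*(24.3/200)^2 = 0.046377 m^2
A2 = pi*(13.5/200)^2 = 0.014314 m^2
V = (0.046377+0.014314)/2*5.8 = 0.176 m^3

0.176


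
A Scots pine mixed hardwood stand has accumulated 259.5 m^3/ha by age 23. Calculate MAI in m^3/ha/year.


Formula: MAI = Total Volume / Stand Age
MAI = 259.5 m^3/ha / 23 years
MAI = 11.28 m^3/ha/year

11.28


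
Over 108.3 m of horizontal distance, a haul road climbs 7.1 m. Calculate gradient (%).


Formula: Gradient = rise / run * 100
Gradient = 7.1 / 108.3 * 100 = 6.6%

6.6


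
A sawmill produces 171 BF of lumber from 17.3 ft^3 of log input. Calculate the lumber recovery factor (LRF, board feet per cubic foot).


Formula: LRF = Lumber Output (BF) / Log Input (ft^3)
LRF = 171 BF / 17.3 ft^3
LRF = 9.88 BF/ft^3

9.88


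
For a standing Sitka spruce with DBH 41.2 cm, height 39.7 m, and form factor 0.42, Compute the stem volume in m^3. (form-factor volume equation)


Formula: V = pi * (DBH/200)^2 * H * ff
Radius = DBH/200 = 41.2/200 = 0.206 m
Radius^2 = 0.206^2 = 0.042436 m^2
V = pi * 0.042436 * 39.7 * 0.42
V = 2.223 m^3

2.223


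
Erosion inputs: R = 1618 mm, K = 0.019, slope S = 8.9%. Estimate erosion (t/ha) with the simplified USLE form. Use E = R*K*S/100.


Formula: E = R * K * S / 100  (simplified USLE)
R * K = 1618 * 0.019 = 30.742
E = 30.742 * 8.9 / 100 = 2.74 t/ha

2.74


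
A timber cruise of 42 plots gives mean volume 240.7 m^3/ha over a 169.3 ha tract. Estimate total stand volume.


Formula: Total Volume = Mean Volume per ha * Total Area
Total Volume = 240.7 m^3/ha * 169.3 ha
Total Volume = 40751 m^3

40751


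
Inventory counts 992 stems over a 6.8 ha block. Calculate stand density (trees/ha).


Formula: Stand Density = N_trees / Area_ha
Density = 992 trees / 6.8 ha
Density = 146 trees/ha

146


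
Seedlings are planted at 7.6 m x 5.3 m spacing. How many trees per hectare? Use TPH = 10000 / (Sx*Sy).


Formula: TPH = 10000 m^2/ha / (spacing_x * spacing_y)
Area per tree = 7.6 m * 5.3 m = 40.28 m^2
TPH = 10000 / 40.28 = 248 trees/ha

248


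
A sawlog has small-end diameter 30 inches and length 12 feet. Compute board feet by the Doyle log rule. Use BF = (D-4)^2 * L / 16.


Doyle: BF = (D - 4)^2 * L / 16
Adjusted diameter = 30 - 4 = 26 in
(D-4)^2 = 26^2 = 676
BF = 676 * 12 / 16 = 507 BF

507


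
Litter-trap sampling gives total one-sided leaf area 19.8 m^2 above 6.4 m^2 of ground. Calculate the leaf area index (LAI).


Formula: LAI = total leaf area / ground area  (dimensionless)
LAI = 19.8 m^2 / 6.4 m^2
LAI = 3.09

3.09


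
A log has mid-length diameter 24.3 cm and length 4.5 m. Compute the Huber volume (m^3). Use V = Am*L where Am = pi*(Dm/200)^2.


Huber: V = Am * L,  Am = pi*(Dm/200)^2
Am = pi*(24.3/200)^2 = 0.046377 m^2
V = 0.046377*4.5 = 0.2087 m^3

0.2087


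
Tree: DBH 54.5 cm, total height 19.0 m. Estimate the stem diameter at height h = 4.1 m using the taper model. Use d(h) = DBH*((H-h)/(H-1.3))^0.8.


Taper: d(h) = DBH * ((H - h) / (H - 1.3))^0.8
Numerator = H - h = 19.0 - 4.1 = 14.9 m
Denominator = H - 1.3 = 19.0 - 1.3 = 17.7 m
Ratio = 14.9 / 17.7 = 0.84181
d = 54.5 * 0.84181^0.8 = 47.5 cm

47.5


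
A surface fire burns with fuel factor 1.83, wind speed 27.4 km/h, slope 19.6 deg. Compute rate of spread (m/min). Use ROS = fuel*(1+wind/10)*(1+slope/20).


Formula: ROS = fuel * (1 + wind/10) * (1 + slope/20)
Wind factor = 1 + 27.4/10 = 3.74
Slope factor = 1 + 19.6/20 = 1.98
ROS = 1.83 * 3.74 * 1.98 = 13.55 m/min

13.55


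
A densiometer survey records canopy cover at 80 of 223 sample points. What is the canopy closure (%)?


Formula: Canopy closure = covered points / total points * 100
Closure = 80 / 223 * 100
Closure = 0.3587 * 100 = 35.9%

35.9


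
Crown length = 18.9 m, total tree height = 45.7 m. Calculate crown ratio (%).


Formula: Crown Ratio = (Crown Length / Total Height) * 100
CR = (18.9 m / 45.7 m) * 100
CR = 0.4136 * 100 = 41.4%

41.4


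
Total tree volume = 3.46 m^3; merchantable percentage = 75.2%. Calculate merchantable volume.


Formula: MV = V_total * (merchantable_pct / 100)
Merchantable fraction = 75.2% / 100 = 0.752
MV = 3.46 m^3 * 0.752 = 2.602 m^3

2.602
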